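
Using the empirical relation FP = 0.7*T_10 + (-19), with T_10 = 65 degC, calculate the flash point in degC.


FP = 0.7 * 65 + (-19) = 26.5

26.5 degC


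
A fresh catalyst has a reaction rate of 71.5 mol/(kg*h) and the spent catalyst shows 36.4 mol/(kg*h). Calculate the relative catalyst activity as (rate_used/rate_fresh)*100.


Activity (%) = (rate_used / rate_fresh) * 100
rate_used = 36.4, rate_fresh = 71.5
= (36.4 / 71.5) * 100
= 0.5091 * 100 = 50.91

50.91 %


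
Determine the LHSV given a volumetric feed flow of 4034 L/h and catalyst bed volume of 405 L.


LHSV = volumetric feed rate / catalyst volume
= 4034 L/h / 405 L
= 9.960 h^-1

9.960 h^-1


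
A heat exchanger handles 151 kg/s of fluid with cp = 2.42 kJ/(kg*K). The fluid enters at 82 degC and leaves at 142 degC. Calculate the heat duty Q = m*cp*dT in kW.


Q = m_dot * cp * delta_T
delta_T = 142 - 82 = 60 K
Q = 151 * 2.42 * 60
= 365.42 * 60
= 21925.2 kW

21925.2 kW


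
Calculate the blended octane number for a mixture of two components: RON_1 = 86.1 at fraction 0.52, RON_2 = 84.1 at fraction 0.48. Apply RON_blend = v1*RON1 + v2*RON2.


Linear blending: RON_blend = sum(vi * RONi)
Contribution 1: 0.52 * 86.1 = 44.772
Contribution 2: 0.48 * 84.1 = 40.368
RON_blend = 44.772 + 40.368 = 85.14

85.14


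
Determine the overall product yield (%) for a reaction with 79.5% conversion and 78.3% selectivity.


Overall yield = conversion (%) * selectivity (%) / 100
Conversion = 79.5%, Selectivity = 78.3%
Y = 79.5 * 78.3 / 100
= 62.2485 %

62.2485 %


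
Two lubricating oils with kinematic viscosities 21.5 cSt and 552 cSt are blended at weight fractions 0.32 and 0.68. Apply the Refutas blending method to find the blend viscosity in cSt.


Refutas method: VBN_i = 14.534*ln(ln(visc_i + 0.8)) + 10.975, blended linearly by mass fraction; since VBN is linear in VBI_i = ln(ln(visc_i + 0.8)) and the fractions sum to 1, blend VBI directly: visc = exp(exp(VBI_blend)) - 0.8
VBI_1 = ln(ln(21.5 + 0.8)) = 1.13288
VBI_2 = ln(ln(552 + 0.8)) = 1.84293
VBI_blend = 0.32 * 1.13288 + 0.68 * 1.84293 = 1.61571
visc_blend = exp(exp(1.61571)) - 0.8 = 152.4

152.4 cSt


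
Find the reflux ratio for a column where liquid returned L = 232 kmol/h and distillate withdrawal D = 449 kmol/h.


Reflux ratio definition: R = L / D (liquid returned / distillate withdrawn)
L = 232 kmol/h, D = 449 kmol/h
R = 232 / 449 = 0.5167

0.5167


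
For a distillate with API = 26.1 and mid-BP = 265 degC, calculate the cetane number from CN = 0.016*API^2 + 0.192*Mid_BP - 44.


CN = 0.016 * 26.1^2 + 0.192 * 265 - 44
CN = 10.89936 + 50.88 - 44 = 17.77936

17.77936


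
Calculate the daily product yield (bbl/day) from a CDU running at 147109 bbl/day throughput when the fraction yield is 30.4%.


Crude throughput = 147109 bbl/day
Fraction yield = 30.4%
yield = throughput * fraction / 100
yield = 147109 * 30.4 / 100 = 44721.136

44721.136 bbl/day


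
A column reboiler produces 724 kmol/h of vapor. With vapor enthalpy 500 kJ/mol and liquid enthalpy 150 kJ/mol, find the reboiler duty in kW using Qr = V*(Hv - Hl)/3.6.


Qr = 724 * (500 - 150) / 3.6 = 724 * 350 / 3.6 = 70390

70390 kW


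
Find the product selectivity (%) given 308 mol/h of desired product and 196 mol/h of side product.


Selectivity = desired / (desired + undesired) * 100
Total products = 308 + 196 = 504 mol/h
S = 308 / 504 * 100
= 0.6111 * 100
= 61.11 %

61.11 %


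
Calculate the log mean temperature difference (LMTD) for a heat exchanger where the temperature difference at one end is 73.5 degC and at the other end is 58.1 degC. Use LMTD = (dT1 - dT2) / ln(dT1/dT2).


LMTD = (dT1 - dT2) / ln(dT1/dT2)
= (73.5 - 58.1) / ln(73.5 / 58.1) = 15.4 / 0.23512 = 65.50

65.50 degC


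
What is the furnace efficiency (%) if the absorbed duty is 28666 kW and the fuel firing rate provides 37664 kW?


Furnace efficiency = Q_absorbed / Q_fuel * 100
= 28666 / 37664 * 100 = 76.11

76.11 %


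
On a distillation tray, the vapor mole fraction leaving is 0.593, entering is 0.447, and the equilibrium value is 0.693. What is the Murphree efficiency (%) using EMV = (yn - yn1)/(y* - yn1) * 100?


Murphree vapor efficiency: EMV = (y_n - y_(n-1)) / (y*_n - y_(n-1)) * 100
EMV = (0.593 - 0.447) / (0.693 - 0.447) * 100 = 0.146 / 0.246 * 100 = 59.35

59.35 %


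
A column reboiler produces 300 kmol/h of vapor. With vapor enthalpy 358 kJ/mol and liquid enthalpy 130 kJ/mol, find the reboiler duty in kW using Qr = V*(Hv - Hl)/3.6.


Qr = 300 * (358 - 130) / 3.6 = 300 * 228 / 3.6 = 19000

19000 kW


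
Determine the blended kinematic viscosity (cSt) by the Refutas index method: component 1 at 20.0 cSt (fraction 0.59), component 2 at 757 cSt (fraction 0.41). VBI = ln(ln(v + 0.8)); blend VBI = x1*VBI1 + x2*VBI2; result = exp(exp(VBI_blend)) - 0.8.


Refutas method: VBN_i = 14.534*ln(ln(visc_i + 0.8)) + 10.975, blended linearly by mass fraction; since VBN is linear in VBI_i = ln(ln(visc_i + 0.8)) and the fractions sum to 1, blend VBI directly: visc = exp(exp(VBI_blend)) - 0.8
VBI_1 = ln(ln(20.0 + 0.8)) = 1.1102
VBI_2 = ln(ln(757 + 0.8)) = 1.89167
VBI_blend = 0.59 * 1.1102 + 0.41 * 1.89167 = 1.4306
visc_blend = exp(exp(1.4306)) - 0.8 = 64.64

64.64 cSt


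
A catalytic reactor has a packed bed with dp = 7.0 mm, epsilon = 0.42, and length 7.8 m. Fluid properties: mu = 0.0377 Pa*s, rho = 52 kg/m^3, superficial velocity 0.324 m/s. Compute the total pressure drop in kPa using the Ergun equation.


dp = 7.0 mm = 0.007 m
Viscous term = 150*0.0377*0.324*(1-0.42)^2 / (0.007^2*0.42^3) = 169781
Inertial term = 1.75*52*0.324^2*(1-0.42) / (0.007*0.42^3) = 10683.5
dP/L = 169781 + 10683.5 = 180464 Pa/m
dP = 180464 * 7.8 / 1000 = 1408 kPa

1408 kPa


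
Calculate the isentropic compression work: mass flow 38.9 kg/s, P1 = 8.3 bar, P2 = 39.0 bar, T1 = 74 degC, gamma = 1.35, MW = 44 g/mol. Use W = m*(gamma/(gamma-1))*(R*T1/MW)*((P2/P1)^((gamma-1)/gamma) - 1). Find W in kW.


Isentropic work: W = m*(gamma/(gamma-1))*(R*T1/MW)*((P2/P1)^((gamma-1)/gamma) - 1)
T1 = 74 + 273.15 = 347.15 K
Pressure ratio = 39.0 / 8.3 = 4.6988
Exponent = (1.35 - 1)/1.35 = 0.259259
(P2/P1)^exp - 1 = 4.6988^0.259259 - 1 = 0.493546
W = 38.9 * 1.35 / 0.35 * 8.314 * 347.15 / 44 * 0.493546 = 4858

4858 kW


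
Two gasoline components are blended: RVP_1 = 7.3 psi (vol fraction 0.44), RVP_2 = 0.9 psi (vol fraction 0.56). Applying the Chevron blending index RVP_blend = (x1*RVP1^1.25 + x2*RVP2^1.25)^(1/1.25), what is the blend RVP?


Chevron index: RVP_blend = (sum xi*RVPi^1.25)^(1/1.25)
RVP^1.25 terms: 0.44 * 7.3^1.25 + 0.56 * 0.9^1.25 = 5.77056
RVP_blend = 5.77056^(1/1.25) = 4.064

4.064 psi


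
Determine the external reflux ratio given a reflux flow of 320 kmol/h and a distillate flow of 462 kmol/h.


Reflux ratio definition: R = L / D (liquid returned / distillate withdrawn)
L = 320 kmol/h, D = 462 kmol/h
R = 320 / 462 = 0.6926

0.6926


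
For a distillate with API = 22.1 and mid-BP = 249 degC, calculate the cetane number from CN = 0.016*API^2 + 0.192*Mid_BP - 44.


CN = 0.016 * 22.1^2 + 0.192 * 249 - 44
CN = 7.81456 + 47.808 - 44 = 11.62256

11.62256


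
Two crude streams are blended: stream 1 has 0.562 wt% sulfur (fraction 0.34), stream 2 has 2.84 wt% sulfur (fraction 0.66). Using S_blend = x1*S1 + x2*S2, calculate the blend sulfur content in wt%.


Linear sulfur blending: S_blend = x1*S1 + x2*S2
Contribution 1: 0.34 * 0.562 = 0.19108 wt%
Contribution 2: 0.66 * 2.84 = 1.8744 wt%
S_blend = 0.19108 + 1.8744 = 2.06548

2.06548 wt%


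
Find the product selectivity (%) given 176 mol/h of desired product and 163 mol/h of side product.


Selectivity = desired / (desired + undesired) * 100
Total products = 176 + 163 = 339 mol/h
S = 176 / 339 * 100
= 0.5192 * 100
= 51.92 %

51.92 %


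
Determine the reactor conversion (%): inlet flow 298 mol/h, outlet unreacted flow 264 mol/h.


X = (F_in - F_out) / F_in * 100
Moles reacted = 298 - 264 = 34
X = 34 / 298 * 100
= 0.1141 * 100
= 11.41 %

11.41 %


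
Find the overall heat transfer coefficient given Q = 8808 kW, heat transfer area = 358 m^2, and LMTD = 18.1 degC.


From Q = U*A*LMTD, U = Q / (A * LMTD)
U = 8808 / (358 * 18.1) = 8808 / 6479.8 = 1.359

1.359 kW/(m^2*K)


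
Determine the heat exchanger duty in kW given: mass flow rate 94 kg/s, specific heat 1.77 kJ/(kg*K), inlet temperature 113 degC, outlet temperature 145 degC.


Q = m_dot * cp * delta_T
delta_T = 145 - 113 = 32 K
Q = 94 * 1.77 * 32
= 166.38 * 32
= 5324.16 kW

5324.16 kW


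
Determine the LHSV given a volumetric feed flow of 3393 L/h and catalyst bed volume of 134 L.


LHSV = volumetric feed rate / catalyst volume
= 3393 L/h / 134 L
= 25.32 h^-1

25.32 h^-1


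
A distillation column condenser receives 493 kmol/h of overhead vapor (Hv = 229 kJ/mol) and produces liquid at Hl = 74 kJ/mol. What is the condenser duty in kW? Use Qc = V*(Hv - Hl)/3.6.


Qc = 493 * (229 - 74) / 3.6 = 493 * 155 / 3.6 = 21230

21230 kW


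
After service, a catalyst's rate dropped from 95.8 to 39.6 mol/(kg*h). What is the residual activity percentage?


Activity (%) = (rate_used / rate_fresh) * 100
rate_used = 39.6, rate_fresh = 95.8
= (39.6 / 95.8) * 100
= 0.4134 * 100 = 41.34

41.34 %


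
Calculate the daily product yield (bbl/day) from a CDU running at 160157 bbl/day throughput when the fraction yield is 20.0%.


Crude throughput = 160157 bbl/day
Fraction yield = 20.0%
yield = throughput * fraction / 100
yield = 160157 * 20.0 / 100 = 32031.4

32031.4 bbl/day


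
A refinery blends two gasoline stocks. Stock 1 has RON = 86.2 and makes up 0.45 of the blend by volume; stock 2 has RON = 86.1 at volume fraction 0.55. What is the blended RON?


Linear blending: RON_blend = sum(vi * RONi)
Contribution 1: 0.45 * 86.2 = 38.79
Contribution 2: 0.55 * 86.1 = 47.355
RON_blend = 38.79 + 47.355 = 86.145

86.145


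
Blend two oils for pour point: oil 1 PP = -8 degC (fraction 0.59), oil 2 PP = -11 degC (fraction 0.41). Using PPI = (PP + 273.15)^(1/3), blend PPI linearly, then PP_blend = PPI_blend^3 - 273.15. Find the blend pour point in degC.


PPI_1 = (-8 + 273.15)^(1/3) = 6.42437
PPI_2 = (-11 + 273.15)^(1/3) = 6.400049
PPI_blend = 0.59 * 6.42437 + 0.41 * 6.400049 = 6.414398
PP_blend = 6.414398^3 - 273.15 = 263.9172 - 273.15 = -9.23

-9.23 degC


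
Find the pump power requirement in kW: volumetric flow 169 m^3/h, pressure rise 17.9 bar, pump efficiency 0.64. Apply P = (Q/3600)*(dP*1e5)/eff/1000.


Q = 169 / 3600 = 0.0469444 m^3/s
P = 0.0469444 * (17.9 * 1e5) / 0.64 / 1000 = 131.3

131.3 kW


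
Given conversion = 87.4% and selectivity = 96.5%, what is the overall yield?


Overall yield = conversion (%) * selectivity (%) / 100
Conversion = 87.4%, Selectivity = 96.5%
Y = 87.4 * 96.5 / 100
= 84.341 %

84.341 %


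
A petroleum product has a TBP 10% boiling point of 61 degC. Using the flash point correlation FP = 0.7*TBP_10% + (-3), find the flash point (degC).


FP = 0.7 * 61 + (-3) = 39.7

39.7 degC


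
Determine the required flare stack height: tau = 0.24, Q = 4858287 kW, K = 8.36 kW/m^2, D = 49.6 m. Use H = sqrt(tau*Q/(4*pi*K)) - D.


tau*Q/(4*pi*K) = 0.24 * 4858287 / (4 * pi * 8.36) = 11098.9
sqrt(11098.9) = 105.351
H = 105.351 - 49.6 = 55.75

55.75 m


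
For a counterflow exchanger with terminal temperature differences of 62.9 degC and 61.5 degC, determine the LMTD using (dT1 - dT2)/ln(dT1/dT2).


LMTD = (dT1 - dT2) / ln(dT1/dT2)
= (62.9 - 61.5) / ln(62.9 / 61.5) = 1.4 / 0.022509 = 62.20

62.20 degC


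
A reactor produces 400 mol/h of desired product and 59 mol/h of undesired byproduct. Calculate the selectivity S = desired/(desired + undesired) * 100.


Selectivity = desired / (desired + undesired) * 100
Total products = 400 + 59 = 459 mol/h
S = 400 / 459 * 100
= 0.8715 * 100
= 87.15 %

87.15 %


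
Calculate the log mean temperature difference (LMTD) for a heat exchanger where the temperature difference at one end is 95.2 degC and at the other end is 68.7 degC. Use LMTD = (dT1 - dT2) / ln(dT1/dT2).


LMTD = (dT1 - dT2) / ln(dT1/dT2)
= (95.2 - 68.7) / ln(95.2 / 68.7) = 26.5 / 0.326231 = 81.23

81.23 degC


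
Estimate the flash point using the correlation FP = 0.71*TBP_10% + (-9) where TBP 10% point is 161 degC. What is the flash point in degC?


FP = 0.71 * 161 + (-9) = 105.31

105.31 degC


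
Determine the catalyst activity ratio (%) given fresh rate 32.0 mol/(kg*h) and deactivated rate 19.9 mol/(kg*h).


Activity (%) = (rate_used / rate_fresh) * 100
rate_used = 19.9, rate_fresh = 32.0
= (19.9 / 32.0) * 100
= 0.6219 * 100 = 62.19

62.19 %


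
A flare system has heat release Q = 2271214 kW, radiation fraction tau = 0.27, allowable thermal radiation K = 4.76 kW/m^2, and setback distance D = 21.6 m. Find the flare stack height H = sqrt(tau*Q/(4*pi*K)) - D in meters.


tau*Q/(4*pi*K) = 0.27 * 2271214 / (4 * pi * 4.76) = 10251.9
sqrt(10251.9) = 101.252
H = 101.252 - 21.6 = 79.65

79.65 m


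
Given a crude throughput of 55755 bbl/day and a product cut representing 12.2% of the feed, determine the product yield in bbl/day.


Crude throughput = 55755 bbl/day
Fraction yield = 12.2%
yield = throughput * fraction / 100
yield = 55755 * 12.2 / 100 = 6802.11

6802.11 bbl/day


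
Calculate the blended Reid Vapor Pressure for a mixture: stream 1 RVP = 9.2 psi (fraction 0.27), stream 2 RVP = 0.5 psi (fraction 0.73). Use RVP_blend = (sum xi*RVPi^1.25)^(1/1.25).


Chevron index: RVP_blend = (sum xi*RVPi^1.25)^(1/1.25)
RVP^1.25 terms: 0.27 * 9.2^1.25 + 0.73 * 0.5^1.25 = 4.63305
RVP_blend = 4.63305^(1/1.25) = 3.410

3.410 psi


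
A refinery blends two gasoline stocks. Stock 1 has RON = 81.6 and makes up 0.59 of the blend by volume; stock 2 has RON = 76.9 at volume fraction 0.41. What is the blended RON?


Linear blending: RON_blend = sum(vi * RONi)
Contribution 1: 0.59 * 81.6 = 48.144
Contribution 2: 0.41 * 76.9 = 31.529
RON_blend = 48.144 + 31.529 = 79.673

79.673


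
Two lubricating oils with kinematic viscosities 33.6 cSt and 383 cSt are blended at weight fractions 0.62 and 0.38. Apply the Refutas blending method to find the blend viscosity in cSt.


Refutas method: VBN_i = 14.534*ln(ln(visc_i + 0.8)) + 10.975, blended linearly by mass fraction; since VBN is linear in VBI_i = ln(ln(visc_i + 0.8)) and the fractions sum to 1, blend VBI directly: visc = exp(exp(VBI_blend)) - 0.8
VBI_1 = ln(ln(33.6 + 0.8)) = 1.26358
VBI_2 = ln(ln(383 + 0.8)) = 1.78341
VBI_blend = 0.62 * 1.26358 + 0.38 * 1.78341 = 1.46112
visc_blend = exp(exp(1.46112)) - 0.8 = 73.70

73.70 cSt


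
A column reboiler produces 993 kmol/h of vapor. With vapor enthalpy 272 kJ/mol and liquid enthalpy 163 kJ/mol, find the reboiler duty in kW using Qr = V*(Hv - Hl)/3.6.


Qr = 993 * (272 - 163) / 3.6 = 993 * 109 / 3.6 = 30070

30070 kW


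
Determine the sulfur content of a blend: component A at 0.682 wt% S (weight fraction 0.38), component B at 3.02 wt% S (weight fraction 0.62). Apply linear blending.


Linear sulfur blending: S_blend = x1*S1 + x2*S2
Contribution 1: 0.38 * 0.682 = 0.25916 wt%
Contribution 2: 0.62 * 3.02 = 1.8724 wt%
S_blend = 0.25916 + 1.8724 = 2.13156

2.13156 wt%


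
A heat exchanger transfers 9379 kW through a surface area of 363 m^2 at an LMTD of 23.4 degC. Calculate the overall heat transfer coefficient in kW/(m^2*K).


From Q = U*A*LMTD, U = Q / (A * LMTD)
U = 9379 / (363 * 23.4) = 9379 / 8494.2 = 1.104

1.104 kW/(m^2*K)


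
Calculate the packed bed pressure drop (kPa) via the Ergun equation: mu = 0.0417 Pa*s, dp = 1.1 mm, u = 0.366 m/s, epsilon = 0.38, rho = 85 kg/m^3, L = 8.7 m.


dp = 1.1 mm = 0.0011 m
Viscous term = 150*0.0417*0.366*(1-0.38)^2 / (0.0011^2*0.38^3) = 13254300
Inertial term = 1.75*85*0.366^2*(1-0.38) / (0.0011*0.38^3) = 204676
dP/L = 13254300 + 204676 = 13459000 Pa/m
dP = 13459000 * 8.7 / 1000 = 117100 kPa

117100 kPa


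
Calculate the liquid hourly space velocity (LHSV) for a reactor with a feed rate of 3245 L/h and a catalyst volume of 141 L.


LHSV = volumetric feed rate / catalyst volume
= 3245 L/h / 141 L
= 23.01 h^-1

23.01 h^-1


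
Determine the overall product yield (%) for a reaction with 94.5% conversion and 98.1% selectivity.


Overall yield = conversion (%) * selectivity (%) / 100
Conversion = 94.5%, Selectivity = 98.1%
Y = 94.5 * 98.1 / 100
= 92.7045 %

92.7045 %


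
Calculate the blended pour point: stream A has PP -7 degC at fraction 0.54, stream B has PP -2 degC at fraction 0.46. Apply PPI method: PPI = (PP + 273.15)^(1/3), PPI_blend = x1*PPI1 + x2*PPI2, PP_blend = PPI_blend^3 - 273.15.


PPI_1 = (-7 + 273.15)^(1/3) = 6.432436
PPI_2 = (-2 + 273.15)^(1/3) = 6.472467
PPI_blend = 0.54 * 6.432436 + 0.46 * 6.472467 = 6.45085
PP_blend = 6.45085^3 - 273.15 = 268.4422 - 273.15 = -4.71

-4.71 degC


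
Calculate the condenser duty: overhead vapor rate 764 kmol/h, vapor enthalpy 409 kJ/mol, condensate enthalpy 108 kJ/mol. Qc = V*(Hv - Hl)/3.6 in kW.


Qc = 764 * (409 - 108) / 3.6 = 764 * 301 / 3.6 = 63880

63880 kW


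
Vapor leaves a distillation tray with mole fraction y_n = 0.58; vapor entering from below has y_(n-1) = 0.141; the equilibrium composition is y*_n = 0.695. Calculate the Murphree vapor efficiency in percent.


Murphree vapor efficiency: EMV = (y_n - y_(n-1)) / (y*_n - y_(n-1)) * 100
EMV = (0.58 - 0.141) / (0.695 - 0.141) * 100 = 0.439 / 0.554 * 100 = 79.24

79.24 %


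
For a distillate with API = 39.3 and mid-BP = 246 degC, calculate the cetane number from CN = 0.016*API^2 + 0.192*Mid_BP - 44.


CN = 0.016 * 39.3^2 + 0.192 * 246 - 44
CN = 24.71184 + 47.232 - 44 = 27.94384

27.94384


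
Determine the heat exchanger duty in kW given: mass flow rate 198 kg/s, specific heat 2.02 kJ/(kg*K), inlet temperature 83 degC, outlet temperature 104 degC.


Q = m_dot * cp * delta_T
delta_T = 104 - 83 = 21 K
Q = 198 * 2.02 * 21
= 399.96 * 21
= 8399.16 kW

8399.16 kW


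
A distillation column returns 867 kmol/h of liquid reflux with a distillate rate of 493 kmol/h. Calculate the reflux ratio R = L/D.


Reflux ratio definition: R = L / D (liquid returned / distillate withdrawn)
L = 867 kmol/h, D = 493 kmol/h
R = 867 / 493 = 1.759

1.759


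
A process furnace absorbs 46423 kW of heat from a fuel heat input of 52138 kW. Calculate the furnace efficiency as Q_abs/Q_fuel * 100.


Furnace efficiency = Q_absorbed / Q_fuel * 100
= 46423 / 52138 * 100 = 89.04

89.04 %


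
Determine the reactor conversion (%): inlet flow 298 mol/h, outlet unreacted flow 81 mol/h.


X = (F_in - F_out) / F_in * 100
Moles reacted = 298 - 81 = 217
X = 217 / 298 * 100
= 0.7282 * 100
= 72.82 %

72.82 %


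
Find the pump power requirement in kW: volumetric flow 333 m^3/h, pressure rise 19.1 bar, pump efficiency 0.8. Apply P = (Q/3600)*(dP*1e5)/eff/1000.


Q = 333 / 3600 = 0.0925 m^3/s
P = 0.0925 * (19.1 * 1e5) / 0.8 / 1000 = 220.8

220.8 kW


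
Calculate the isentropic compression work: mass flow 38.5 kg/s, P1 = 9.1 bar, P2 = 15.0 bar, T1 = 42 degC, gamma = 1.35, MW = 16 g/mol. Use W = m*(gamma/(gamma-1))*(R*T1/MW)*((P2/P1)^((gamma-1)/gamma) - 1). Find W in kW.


Isentropic work: W = m*(gamma/(gamma-1))*(R*T1/MW)*((P2/P1)^((gamma-1)/gamma) - 1)
T1 = 42 + 273.15 = 315.15 K
Pressure ratio = 15.0 / 9.1 = 1.64835
Exponent = (1.35 - 1)/1.35 = 0.259259
(P2/P1)^exp - 1 = 1.64835^0.259259 - 1 = 0.13834
W = 38.5 * 1.35 / 0.35 * 8.314 * 315.15 / 16 * 0.13834 = 3364

3364 kW


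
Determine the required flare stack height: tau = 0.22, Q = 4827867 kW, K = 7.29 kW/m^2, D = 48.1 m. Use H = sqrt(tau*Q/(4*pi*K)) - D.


tau*Q/(4*pi*K) = 0.22 * 4827867 / (4 * pi * 7.29) = 11594.2
sqrt(11594.2) = 107.676
H = 107.676 - 48.1 = 59.58

59.58 m


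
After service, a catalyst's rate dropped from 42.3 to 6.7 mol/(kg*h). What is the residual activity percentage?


Activity (%) = (rate_used / rate_fresh) * 100
rate_used = 6.7, rate_fresh = 42.3
= (6.7 / 42.3) * 100
= 0.1584 * 100 = 15.84

15.84 %


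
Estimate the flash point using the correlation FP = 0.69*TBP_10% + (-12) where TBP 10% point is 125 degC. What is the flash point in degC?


FP = 0.69 * 125 + (-12) = 74.25

74.25 degC


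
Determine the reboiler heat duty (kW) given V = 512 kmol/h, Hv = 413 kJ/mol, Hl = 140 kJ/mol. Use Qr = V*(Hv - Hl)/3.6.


Qr = 512 * (413 - 140) / 3.6 = 512 * 273 / 3.6 = 38830

38830 kW


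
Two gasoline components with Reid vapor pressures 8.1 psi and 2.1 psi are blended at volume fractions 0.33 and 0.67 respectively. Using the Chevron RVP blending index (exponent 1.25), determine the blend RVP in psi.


Chevron index: RVP_blend = (sum xi*RVPi^1.25)^(1/1.25)
RVP^1.25 terms: 0.33 * 8.1^1.25 + 0.67 * 2.1^1.25 = 6.20316
RVP_blend = 6.20316^(1/1.25) = 4.306

4.306 psi


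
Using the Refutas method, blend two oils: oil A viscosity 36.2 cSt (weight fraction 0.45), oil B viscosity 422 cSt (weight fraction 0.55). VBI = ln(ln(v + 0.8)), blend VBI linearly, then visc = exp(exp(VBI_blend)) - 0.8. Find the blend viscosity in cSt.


Refutas method: VBN_i = 14.534*ln(ln(visc_i + 0.8)) + 10.975, blended linearly by mass fraction; since VBN is linear in VBI_i = ln(ln(visc_i + 0.8)) and the fractions sum to 1, blend VBI directly: visc = exp(exp(VBI_blend)) - 0.8
VBI_1 = ln(ln(36.2 + 0.8)) = 1.28396
VBI_2 = ln(ln(422 + 0.8)) = 1.79955
VBI_blend = 0.45 * 1.28396 + 0.55 * 1.79955 = 1.56753
visc_blend = exp(exp(1.56753)) - 0.8 = 120.1

120.1 cSt


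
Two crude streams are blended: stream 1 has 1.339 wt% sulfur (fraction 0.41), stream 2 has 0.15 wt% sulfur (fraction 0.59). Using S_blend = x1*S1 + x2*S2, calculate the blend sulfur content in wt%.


Linear sulfur blending: S_blend = x1*S1 + x2*S2
Contribution 1: 0.41 * 1.339 = 0.54899 wt%
Contribution 2: 0.59 * 0.15 = 0.0885 wt%
S_blend = 0.54899 + 0.0885 = 0.63749

0.63749 wt%


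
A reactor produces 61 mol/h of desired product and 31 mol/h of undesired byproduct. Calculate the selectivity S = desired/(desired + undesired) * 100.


Selectivity = desired / (desired + undesired) * 100
Total products = 61 + 31 = 92 mol/h
S = 61 / 92 * 100
= 0.6630 * 100
= 66.30 %

66.30 %


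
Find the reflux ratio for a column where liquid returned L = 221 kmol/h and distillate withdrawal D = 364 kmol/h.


Reflux ratio definition: R = L / D (liquid returned / distillate withdrawn)
L = 221 kmol/h, D = 364 kmol/h
R = 221 / 364 = 0.6071

0.6071


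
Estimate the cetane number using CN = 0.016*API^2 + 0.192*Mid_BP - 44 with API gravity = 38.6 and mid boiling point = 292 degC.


CN = 0.016 * 38.6^2 + 0.192 * 292 - 44
CN = 23.83936 + 56.064 - 44 = 35.90336

35.90336


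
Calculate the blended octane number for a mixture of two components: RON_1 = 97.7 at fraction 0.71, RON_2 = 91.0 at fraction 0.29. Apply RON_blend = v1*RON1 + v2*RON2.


Linear blending: RON_blend = sum(vi * RONi)
Contribution 1: 0.71 * 97.7 = 69.367
Contribution 2: 0.29 * 91.0 = 26.39
RON_blend = 69.367 + 26.39 = 95.757

95.757


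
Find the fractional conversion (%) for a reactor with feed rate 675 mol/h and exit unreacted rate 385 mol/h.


X = (F_in - F_out) / F_in * 100
Moles reacted = 675 - 385 = 290
X = 290 / 675 * 100
= 0.4296 * 100
= 42.96 %

42.96 %


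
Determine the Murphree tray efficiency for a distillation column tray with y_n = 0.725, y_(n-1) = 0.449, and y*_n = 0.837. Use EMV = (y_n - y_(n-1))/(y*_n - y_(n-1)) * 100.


Murphree vapor efficiency: EMV = (y_n - y_(n-1)) / (y*_n - y_(n-1)) * 100
EMV = (0.725 - 0.449) / (0.837 - 0.449) * 100 = 0.276 / 0.388 * 100 = 71.13

71.13 %


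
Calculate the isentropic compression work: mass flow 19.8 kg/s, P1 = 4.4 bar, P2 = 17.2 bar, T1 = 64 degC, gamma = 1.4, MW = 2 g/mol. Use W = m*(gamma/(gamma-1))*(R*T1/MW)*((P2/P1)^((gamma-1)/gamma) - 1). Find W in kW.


Isentropic work: W = m*(gamma/(gamma-1))*(R*T1/MW)*((P2/P1)^((gamma-1)/gamma) - 1)
T1 = 64 + 273.15 = 337.15 K
Pressure ratio = 17.2 / 4.4 = 3.90909
Exponent = (1.4 - 1)/1.4 = 0.285714
(P2/P1)^exp - 1 = 3.90909^0.285714 - 1 = 0.476265
W = 19.8 * 1.4 / 0.4 * 8.314 * 337.15 / 2 * 0.476265 = 46260

46260 kW


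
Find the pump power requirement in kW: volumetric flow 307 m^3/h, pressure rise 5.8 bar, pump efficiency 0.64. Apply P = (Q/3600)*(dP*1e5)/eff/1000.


Q = 307 / 3600 = 0.0852778 m^3/s
P = 0.0852778 * (5.8 * 1e5) / 0.64 / 1000 = 77.28

77.28 kW


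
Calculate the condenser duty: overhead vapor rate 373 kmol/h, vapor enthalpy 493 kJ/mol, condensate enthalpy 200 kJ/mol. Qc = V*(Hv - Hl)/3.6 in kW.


Qc = 373 * (493 - 200) / 3.6 = 373 * 293 / 3.6 = 30360

30360 kW


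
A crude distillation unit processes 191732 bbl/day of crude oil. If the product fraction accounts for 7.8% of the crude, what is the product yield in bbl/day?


Crude throughput = 191732 bbl/day
Fraction yield = 7.8%
yield = throughput * fraction / 100
yield = 191732 * 7.8 / 100 = 14955.096

14955.096 bbl/day


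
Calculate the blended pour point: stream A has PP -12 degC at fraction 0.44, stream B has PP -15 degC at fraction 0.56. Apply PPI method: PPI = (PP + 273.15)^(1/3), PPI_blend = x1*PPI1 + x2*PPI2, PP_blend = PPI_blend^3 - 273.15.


PPI_1 = (-12 + 273.15)^(1/3) = 6.391901
PPI_2 = (-15 + 273.15)^(1/3) = 6.36733
PPI_blend = 0.44 * 6.391901 + 0.56 * 6.36733 = 6.378141
PP_blend = 6.378141^3 - 273.15 = 259.4671 - 273.15 = -13.68

-13.68 degC


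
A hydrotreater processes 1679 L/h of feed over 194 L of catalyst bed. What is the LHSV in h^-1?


LHSV = volumetric feed rate / catalyst volume
= 1679 L/h / 194 L
= 8.655 h^-1

8.655 h^-1


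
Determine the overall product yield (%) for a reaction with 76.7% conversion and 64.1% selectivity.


Overall yield = conversion (%) * selectivity (%) / 100
Conversion = 76.7%, Selectivity = 64.1%
Y = 76.7 * 64.1 / 100
= 49.1647 %

49.1647 %


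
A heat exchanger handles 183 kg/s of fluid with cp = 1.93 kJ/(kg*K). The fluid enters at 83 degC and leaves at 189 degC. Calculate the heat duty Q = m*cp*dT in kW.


Q = m_dot * cp * delta_T
delta_T = 189 - 83 = 106 K
Q = 183 * 1.93 * 106
= 353.19 * 106
= 37438.14 kW

37438.14 kW


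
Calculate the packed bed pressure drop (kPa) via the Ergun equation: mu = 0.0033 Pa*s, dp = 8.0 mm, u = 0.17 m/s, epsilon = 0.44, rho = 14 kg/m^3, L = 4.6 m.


dp = 8.0 mm = 0.008 m
Viscous term = 150*0.0033*0.17*(1-0.44)^2 / (0.008^2*0.44^3) = 4840.52
Inertial term = 1.75*14*0.17^2*(1-0.44) / (0.008*0.44^3) = 581.84
dP/L = 4840.52 + 581.84 = 5422.36 Pa/m
dP = 5422.36 * 4.6 / 1000 = 24.94 kPa

24.94 kPa


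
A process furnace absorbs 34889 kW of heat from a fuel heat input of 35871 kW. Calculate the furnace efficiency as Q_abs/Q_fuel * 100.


Furnace efficiency = Q_absorbed / Q_fuel * 100
= 34889 / 35871 * 100 = 97.26

97.26 %


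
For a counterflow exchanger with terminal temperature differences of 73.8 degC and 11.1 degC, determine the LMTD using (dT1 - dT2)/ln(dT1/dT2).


LMTD = (dT1 - dT2) / ln(dT1/dT2)
= (73.8 - 11.1) / ln(73.8 / 11.1) = 62.7 / 1.89441 = 33.10

33.10 degC


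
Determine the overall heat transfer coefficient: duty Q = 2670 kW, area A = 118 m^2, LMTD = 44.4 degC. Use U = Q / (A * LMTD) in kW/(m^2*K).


From Q = U*A*LMTD, U = Q / (A * LMTD)
U = 2670 / (118 * 44.4) = 2670 / 5239.2 = 0.5096

0.5096 kW/(m^2*K)


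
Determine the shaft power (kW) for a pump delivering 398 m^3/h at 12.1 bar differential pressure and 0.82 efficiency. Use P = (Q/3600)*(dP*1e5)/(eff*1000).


Q = 398 / 3600 = 0.110556 m^3/s
P = 0.110556 * (12.1 * 1e5) / 0.82 / 1000 = 163.1

163.1 kW


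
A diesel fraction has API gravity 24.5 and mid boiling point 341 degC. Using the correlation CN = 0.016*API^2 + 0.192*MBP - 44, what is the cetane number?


CN = 0.016 * 24.5^2 + 0.192 * 341 - 44
CN = 9.604 + 65.472 - 44 = 31.076

31.076


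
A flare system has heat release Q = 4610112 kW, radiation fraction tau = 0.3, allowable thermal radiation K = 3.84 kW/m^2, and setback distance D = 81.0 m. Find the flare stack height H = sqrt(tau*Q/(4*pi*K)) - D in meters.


tau*Q/(4*pi*K) = 0.3 * 4610112 / (4 * pi * 3.84) = 28661
sqrt(28661) = 169.296
H = 169.296 - 81.0 = 88.30

88.30 m


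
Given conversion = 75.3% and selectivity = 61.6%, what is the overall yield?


Overall yield = conversion (%) * selectivity (%) / 100
Conversion = 75.3%, Selectivity = 61.6%
Y = 75.3 * 61.6 / 100
= 46.3848 %

46.3848 %


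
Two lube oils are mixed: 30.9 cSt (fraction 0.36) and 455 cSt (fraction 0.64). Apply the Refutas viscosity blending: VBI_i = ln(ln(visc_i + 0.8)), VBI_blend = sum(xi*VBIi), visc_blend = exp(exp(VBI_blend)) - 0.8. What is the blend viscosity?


Refutas method: VBN_i = 14.534*ln(ln(visc_i + 0.8)) + 10.975, blended linearly by mass fraction; since VBN is linear in VBI_i = ln(ln(visc_i + 0.8)) and the fractions sum to 1, blend VBI directly: visc = exp(exp(VBI_blend)) - 0.8
VBI_1 = ln(ln(30.9 + 0.8)) = 1.2402
VBI_2 = ln(ln(455 + 0.8)) = 1.8119
VBI_blend = 0.36 * 1.2402 + 0.64 * 1.8119 = 1.60609
visc_blend = exp(exp(1.60609)) - 0.8 = 145.2

145.2 cSt


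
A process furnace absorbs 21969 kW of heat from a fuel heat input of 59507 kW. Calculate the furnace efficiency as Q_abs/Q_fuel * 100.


Furnace efficiency = Q_absorbed / Q_fuel * 100
= 21969 / 59507 * 100 = 36.92

36.92 %


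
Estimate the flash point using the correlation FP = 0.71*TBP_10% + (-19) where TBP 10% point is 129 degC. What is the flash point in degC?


FP = 0.71 * 129 + (-19) = 72.59

72.59 degC


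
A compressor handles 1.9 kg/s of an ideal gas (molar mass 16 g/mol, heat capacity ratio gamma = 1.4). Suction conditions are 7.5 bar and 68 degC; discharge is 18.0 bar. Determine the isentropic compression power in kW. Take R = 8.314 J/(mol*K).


Isentropic work: W = m*(gamma/(gamma-1))*(R*T1/MW)*((P2/P1)^((gamma-1)/gamma) - 1)
T1 = 68 + 273.15 = 341.15 K
Pressure ratio = 18.0 / 7.5 = 2.4
Exponent = (1.4 - 1)/1.4 = 0.285714
(P2/P1)^exp - 1 = 2.4^0.285714 - 1 = 0.284197
W = 1.9 * 1.4 / 0.4 * 8.314 * 341.15 / 16 * 0.284197 = 335.0

335.0 kW


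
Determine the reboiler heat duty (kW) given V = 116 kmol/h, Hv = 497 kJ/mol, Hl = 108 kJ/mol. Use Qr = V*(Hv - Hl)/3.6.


Qr = 116 * (497 - 108) / 3.6 = 116 * 389 / 3.6 = 12530

12530 kW


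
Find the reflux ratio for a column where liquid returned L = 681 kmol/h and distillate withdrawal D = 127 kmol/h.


Reflux ratio definition: R = L / D (liquid returned / distillate withdrawn)
L = 681 kmol/h, D = 127 kmol/h
R = 681 / 127 = 5.362

5.362


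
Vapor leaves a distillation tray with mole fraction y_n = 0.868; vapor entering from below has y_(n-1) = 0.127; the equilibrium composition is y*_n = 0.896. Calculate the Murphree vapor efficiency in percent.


Murphree vapor efficiency: EMV = (y_n - y_(n-1)) / (y*_n - y_(n-1)) * 100
EMV = (0.868 - 0.127) / (0.896 - 0.127) * 100 = 0.741 / 0.769 * 100 = 96.36

96.36 %


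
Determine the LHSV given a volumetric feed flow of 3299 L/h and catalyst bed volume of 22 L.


LHSV = volumetric feed rate / catalyst volume
= 3299 L/h / 22 L
= 150.0 h^-1

150.0 h^-1


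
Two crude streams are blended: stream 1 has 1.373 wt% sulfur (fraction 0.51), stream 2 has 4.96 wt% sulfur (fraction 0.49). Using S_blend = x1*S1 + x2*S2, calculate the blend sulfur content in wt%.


Linear sulfur blending: S_blend = x1*S1 + x2*S2
Contribution 1: 0.51 * 1.373 = 0.70023 wt%
Contribution 2: 0.49 * 4.96 = 2.4304 wt%
S_blend = 0.70023 + 2.4304 = 3.13063

3.13063 wt%


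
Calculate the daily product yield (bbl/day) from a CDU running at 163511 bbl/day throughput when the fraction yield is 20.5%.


Crude throughput = 163511 bbl/day
Fraction yield = 20.5%
yield = throughput * fraction / 100
yield = 163511 * 20.5 / 100 = 33519.755

33519.755 bbl/day


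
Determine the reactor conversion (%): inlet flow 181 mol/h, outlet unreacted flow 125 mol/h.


X = (F_in - F_out) / F_in * 100
Moles reacted = 181 - 125 = 56
X = 56 / 181 * 100
= 0.3094 * 100
= 30.94 %

30.94 %


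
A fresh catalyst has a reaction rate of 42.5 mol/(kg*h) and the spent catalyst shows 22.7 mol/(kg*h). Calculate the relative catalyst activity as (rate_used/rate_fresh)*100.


Activity (%) = (rate_used / rate_fresh) * 100
rate_used = 22.7, rate_fresh = 42.5
= (22.7 / 42.5) * 100
= 0.5341 * 100 = 53.41

53.41 %


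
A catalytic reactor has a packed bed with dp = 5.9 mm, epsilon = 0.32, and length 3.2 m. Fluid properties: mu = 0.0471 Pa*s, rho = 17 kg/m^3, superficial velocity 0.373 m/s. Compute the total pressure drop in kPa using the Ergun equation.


dp = 5.9 mm = 0.0059 m
Viscous term = 150*0.0471*0.373*(1-0.32)^2 / (0.0059^2*0.32^3) = 1068280
Inertial term = 1.75*17*0.373^2*(1-0.32) / (0.0059*0.32^3) = 14558.3
dP/L = 1068280 + 14558.3 = 1082840 Pa/m
dP = 1082840 * 3.2 / 1000 = 3465 kPa

3465 kPa


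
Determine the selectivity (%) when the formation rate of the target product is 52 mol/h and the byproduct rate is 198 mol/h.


Selectivity = desired / (desired + undesired) * 100
Total products = 52 + 198 = 250 mol/h
S = 52 / 250 * 100
= 0.2080 * 100
= 20.80 %

20.80 %


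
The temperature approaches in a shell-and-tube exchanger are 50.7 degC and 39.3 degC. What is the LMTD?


LMTD = (dT1 - dT2) / ln(dT1/dT2)
= (50.7 - 39.3) / ln(50.7 / 39.3) = 11.4 / 0.254701 = 44.76

44.76 degC


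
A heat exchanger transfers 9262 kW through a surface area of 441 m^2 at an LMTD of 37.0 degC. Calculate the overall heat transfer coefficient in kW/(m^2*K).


From Q = U*A*LMTD, U = Q / (A * LMTD)
U = 9262 / (441 * 37.0) = 9262 / 16317 = 0.5676

0.5676 kW/(m^2*K)


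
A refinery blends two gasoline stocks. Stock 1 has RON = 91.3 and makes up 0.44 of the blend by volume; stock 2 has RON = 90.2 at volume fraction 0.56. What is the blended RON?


Linear blending: RON_blend = sum(vi * RONi)
Contribution 1: 0.44 * 91.3 = 40.172
Contribution 2: 0.56 * 90.2 = 50.512
RON_blend = 40.172 + 50.512 = 90.684

90.684


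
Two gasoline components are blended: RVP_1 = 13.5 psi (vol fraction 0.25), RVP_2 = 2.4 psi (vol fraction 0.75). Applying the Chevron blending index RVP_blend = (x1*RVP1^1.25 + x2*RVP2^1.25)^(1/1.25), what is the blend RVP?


Chevron index: RVP_blend = (sum xi*RVPi^1.25)^(1/1.25)
RVP^1.25 terms: 0.25 * 13.5^1.25 + 0.75 * 2.4^1.25 = 8.7097
RVP_blend = 8.7097^(1/1.25) = 5.649

5.649 psi


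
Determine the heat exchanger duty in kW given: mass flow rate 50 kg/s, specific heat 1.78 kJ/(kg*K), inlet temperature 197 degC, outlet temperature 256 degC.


Q = m_dot * cp * delta_T
delta_T = 256 - 197 = 59 K
Q = 50 * 1.78 * 59
= 89 * 59
= 5251 kW

5251 kW


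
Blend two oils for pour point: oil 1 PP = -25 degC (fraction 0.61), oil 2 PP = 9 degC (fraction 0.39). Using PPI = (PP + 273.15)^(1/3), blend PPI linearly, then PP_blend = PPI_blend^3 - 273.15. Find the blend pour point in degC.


PPI_1 = (-25 + 273.15)^(1/3) = 6.284028
PPI_2 = (9 + 273.15)^(1/3) = 6.558835
PPI_blend = 0.61 * 6.284028 + 0.39 * 6.558835 = 6.391203
PP_blend = 6.391203^3 - 273.15 = 261.0645 - 273.15 = -12.09

-12.09 degC


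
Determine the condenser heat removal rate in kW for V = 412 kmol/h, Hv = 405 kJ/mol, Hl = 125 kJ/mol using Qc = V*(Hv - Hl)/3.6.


Qc = 412 * (405 - 125) / 3.6 = 412 * 280 / 3.6 = 32040

32040 kW


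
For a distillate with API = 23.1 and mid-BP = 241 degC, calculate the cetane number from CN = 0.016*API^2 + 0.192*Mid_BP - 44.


CN = 0.016 * 23.1^2 + 0.192 * 241 - 44
CN = 8.53776 + 46.272 - 44 = 10.80976

10.80976


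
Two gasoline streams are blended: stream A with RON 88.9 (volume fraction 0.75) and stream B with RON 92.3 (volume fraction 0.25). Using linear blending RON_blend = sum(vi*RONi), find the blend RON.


Linear blending: RON_blend = sum(vi * RONi)
Contribution 1: 0.75 * 88.9 = 66.675
Contribution 2: 0.25 * 92.3 = 23.075
RON_blend = 66.675 + 23.075 = 89.75

89.75


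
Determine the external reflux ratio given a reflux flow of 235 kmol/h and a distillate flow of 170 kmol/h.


Reflux ratio definition: R = L / D (liquid returned / distillate withdrawn)
L = 235 kmol/h, D = 170 kmol/h
R = 235 / 170 = 1.382

1.382


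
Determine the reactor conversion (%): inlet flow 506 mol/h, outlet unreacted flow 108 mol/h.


X = (F_in - F_out) / F_in * 100
Moles reacted = 506 - 108 = 398
X = 398 / 506 * 100
= 0.7866 * 100
= 78.66 %

78.66 %


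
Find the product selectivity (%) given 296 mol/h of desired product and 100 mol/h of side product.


Selectivity = desired / (desired + undesired) * 100
Total products = 296 + 100 = 396 mol/h
S = 296 / 396 * 100
= 0.7475 * 100
= 74.75 %

74.75 %


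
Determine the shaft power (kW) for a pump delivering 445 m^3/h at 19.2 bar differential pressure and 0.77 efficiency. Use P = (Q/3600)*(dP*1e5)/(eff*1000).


Q = 445 / 3600 = 0.123611 m^3/s
P = 0.123611 * (19.2 * 1e5) / 0.77 / 1000 = 308.2

308.2 kW


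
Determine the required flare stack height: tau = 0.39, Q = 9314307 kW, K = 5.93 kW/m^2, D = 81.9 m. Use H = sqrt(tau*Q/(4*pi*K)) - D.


tau*Q/(4*pi*K) = 0.39 * 9314307 / (4 * pi * 5.93) = 48747.3
sqrt(48747.3) = 220.788
H = 220.788 - 81.9 = 138.9

138.9 m


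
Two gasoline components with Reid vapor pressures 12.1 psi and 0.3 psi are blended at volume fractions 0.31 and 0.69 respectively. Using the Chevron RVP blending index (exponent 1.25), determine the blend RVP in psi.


Chevron index: RVP_blend = (sum xi*RVPi^1.25)^(1/1.25)
RVP^1.25 terms: 0.31 * 12.1^1.25 + 0.69 * 0.3^1.25 = 7.14909
RVP_blend = 7.14909^(1/1.25) = 4.824

4.824 psi


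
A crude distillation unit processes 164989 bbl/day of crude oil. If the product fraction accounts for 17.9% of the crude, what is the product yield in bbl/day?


Crude throughput = 164989 bbl/day
Fraction yield = 17.9%
yield = throughput * fraction / 100
yield = 164989 * 17.9 / 100 = 29533.031

29533.031 bbl/day


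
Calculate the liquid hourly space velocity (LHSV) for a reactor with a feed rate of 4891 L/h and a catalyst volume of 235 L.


LHSV = volumetric feed rate / catalyst volume
= 4891 L/h / 235 L
= 20.81 h^-1

20.81 h^-1


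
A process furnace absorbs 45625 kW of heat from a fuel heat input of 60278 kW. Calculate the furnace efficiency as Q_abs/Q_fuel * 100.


Furnace efficiency = Q_absorbed / Q_fuel * 100
= 45625 / 60278 * 100 = 75.69

75.69 %


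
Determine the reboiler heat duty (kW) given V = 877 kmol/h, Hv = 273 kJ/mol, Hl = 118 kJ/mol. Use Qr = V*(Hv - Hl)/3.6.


Qr = 877 * (273 - 118) / 3.6 = 877 * 155 / 3.6 = 37760

37760 kW


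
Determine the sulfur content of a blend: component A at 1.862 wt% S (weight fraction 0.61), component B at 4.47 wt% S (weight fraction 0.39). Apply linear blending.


Linear sulfur blending: S_blend = x1*S1 + x2*S2
Contribution 1: 0.61 * 1.862 = 1.13582 wt%
Contribution 2: 0.39 * 4.47 = 1.7433 wt%
S_blend = 1.13582 + 1.7433 = 2.87912

2.87912 wt%


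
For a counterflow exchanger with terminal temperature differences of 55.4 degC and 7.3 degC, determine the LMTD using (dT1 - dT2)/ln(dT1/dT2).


LMTD = (dT1 - dT2) / ln(dT1/dT2)
= (55.4 - 7.3) / ln(55.4 / 7.3) = 48.1 / 2.02671 = 23.73

23.73 degC


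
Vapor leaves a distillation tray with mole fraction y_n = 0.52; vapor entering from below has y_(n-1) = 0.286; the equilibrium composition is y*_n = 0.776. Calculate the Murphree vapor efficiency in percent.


Murphree vapor efficiency: EMV = (y_n - y_(n-1)) / (y*_n - y_(n-1)) * 100
EMV = (0.52 - 0.286) / (0.776 - 0.286) * 100 = 0.234 / 0.49 * 100 = 47.76

47.76 %


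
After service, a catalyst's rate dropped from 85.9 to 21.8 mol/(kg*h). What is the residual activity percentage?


Activity (%) = (rate_used / rate_fresh) * 100
rate_used = 21.8, rate_fresh = 85.9
= (21.8 / 85.9) * 100
= 0.2538 * 100 = 25.38

25.38 %


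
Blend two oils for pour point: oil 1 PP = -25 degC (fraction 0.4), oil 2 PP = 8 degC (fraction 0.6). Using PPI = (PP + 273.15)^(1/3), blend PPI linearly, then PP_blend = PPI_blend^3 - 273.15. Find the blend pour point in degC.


PPI_1 = (-25 + 273.15)^(1/3) = 6.284028
PPI_2 = (8 + 273.15)^(1/3) = 6.551077
PPI_blend = 0.4 * 6.284028 + 0.6 * 6.551077 = 6.444257
PP_blend = 6.444257^3 - 273.15 = 267.62 - 273.15 = -5.53

-5.53 degC
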